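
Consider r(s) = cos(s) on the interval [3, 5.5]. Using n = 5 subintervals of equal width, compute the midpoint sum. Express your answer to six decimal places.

-0.855544

Δs = (5.5 − 3)/5 = 0.5.
Midpoints: 3.25, 3.75, 4.25, 4.75, 5.25.
r(3.25) ≈ -0.994130, r(3.75) ≈ -0.820559, r(4.25) ≈ -0.446087, r(4.75) ≈ 0.037602, r(5.25) ≈ 0.512085.
Sum = Δs · [r(3.25) + r(3.75) + r(4.25) + r(4.75) + r(5.25)].
Sum ≈ -0.855544.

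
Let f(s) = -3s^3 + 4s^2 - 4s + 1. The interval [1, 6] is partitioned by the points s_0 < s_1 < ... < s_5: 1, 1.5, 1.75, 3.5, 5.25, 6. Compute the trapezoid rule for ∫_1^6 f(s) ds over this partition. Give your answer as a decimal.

-802.16796875

Subinterval widths: 0.5, 0.25, 1.75, 1.75, 0.75.
f(1) = -2, f(1.5) = -6.125, f(1.75) = -9.828125, f(3.5) = -92.625, f(5.25) = -343.859375, f(6) = -527.
On each subinterval the trapezoid contributes (Δs_i/2)·[f(s_{i-1}) + f(s_i)].
Sum = -802.16796875.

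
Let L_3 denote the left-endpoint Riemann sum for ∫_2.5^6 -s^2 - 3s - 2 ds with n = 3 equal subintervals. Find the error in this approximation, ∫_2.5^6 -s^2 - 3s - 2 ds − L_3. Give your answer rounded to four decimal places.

Exact integral: ∫_2.5^6 f(s) ds ≈ -118.416667.
L_3 ≈ -95.731481.
Error ≈ -118.416667 − (-95.731481) ≈ -22.6852.

-22.6852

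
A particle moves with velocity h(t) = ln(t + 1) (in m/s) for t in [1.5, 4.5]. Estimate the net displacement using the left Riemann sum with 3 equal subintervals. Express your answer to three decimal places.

Δt = (4.5 − 1.5)/3 = 1.
Left endpoints: 1.5, 2.5, 3.5.
h(1.5) ≈ 0.916, h(2.5) ≈ 1.253, h(3.5) ≈ 1.504.
Sum = Δt · [h(1.5) + h(2.5) + h(3.5)].
Sum ≈ 3.673.

3.673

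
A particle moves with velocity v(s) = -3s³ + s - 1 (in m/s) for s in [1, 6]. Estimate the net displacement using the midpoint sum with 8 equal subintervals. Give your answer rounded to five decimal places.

-953.62305

Δs = (6 − 1)/8 = 0.625.
Midpoints: 1.3125, 1.9375, 2.5625, 3.1875, 3.8125, 4.4375, 5.0625, 5.6875.
v(1.3125) = -26503/4096, v(1.9375) = -85533/4096, v(2.5625) = -200363/4096, v(3.1875) = -388993/4096, v(3.8125) = -669423/4096, v(4.4375) = -1059653/4096, v(5.0625) = -1577683/4096, v(5.6875) = -2241513/4096.
Sum = Δs · [v(1.3125) + v(1.9375) + v(2.5625) + ...].
Sum ≈ -953.62305.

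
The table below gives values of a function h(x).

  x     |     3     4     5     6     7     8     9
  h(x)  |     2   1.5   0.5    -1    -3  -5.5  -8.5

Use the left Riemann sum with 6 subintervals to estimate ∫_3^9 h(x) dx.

-5.5

Δx = 1.
Sum = 1·[2 + 1.5 + 0.5 + (-1) + (-3) + (-5.5)] = -5.5.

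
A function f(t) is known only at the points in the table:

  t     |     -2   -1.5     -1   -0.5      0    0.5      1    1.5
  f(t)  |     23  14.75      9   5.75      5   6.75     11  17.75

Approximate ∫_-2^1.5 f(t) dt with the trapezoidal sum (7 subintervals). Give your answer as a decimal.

36.3125

Δt = 0.5.
T_7 = (0.5/2)·[23 + 2·14.75 + 2·9 + 2·5.75 + 2·5 + 2·6.75 + 2·11 + 17.75] = 36.3125.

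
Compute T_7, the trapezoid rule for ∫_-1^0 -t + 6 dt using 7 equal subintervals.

Δt = (0 − (-1))/7 = 1/7.
f(-1) = 7, f(-6/7) = 48/7, f(-5/7) = 47/7, f(-4/7) = 46/7, f(-3/7) = 45/7, f(-2/7) = 44/7, f(-1/7) = 43/7, f(0) = 6.
T_7 = (Δt/2)·[f(t_0) + 2f(t_1) + ... + 2f(t_{6}) + f(t_7)].
Sum = 6.5.

6.5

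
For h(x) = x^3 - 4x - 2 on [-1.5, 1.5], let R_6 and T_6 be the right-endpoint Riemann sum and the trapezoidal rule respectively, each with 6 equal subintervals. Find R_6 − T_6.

-1.3125

R_6 = -7.3125.
T_6 = -6.
R_6 − T_6 = -1.3125.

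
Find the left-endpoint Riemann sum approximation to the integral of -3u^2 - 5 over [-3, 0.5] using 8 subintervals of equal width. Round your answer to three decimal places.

-50.702

Δu = (0.5 − (-3))/8 = 0.4375.
Left endpoints: -3, -2.5625, -2.125, -1.6875, -1.25, -0.8125, -0.375, 0.0625.
f(-3) = -32, f(-2.5625) = -24.69921875, f(-2.125) = -18.546875, f(-1.6875) = -13.54296875, f(-1.25) = -9.6875, f(-0.8125) = -6.98046875, f(-0.375) = -5.421875, f(0.0625) = -5.01171875.
Sum = Δu · [f(-3) + f(-2.5625) + f(-2.125) + ...].
Sum ≈ -50.702.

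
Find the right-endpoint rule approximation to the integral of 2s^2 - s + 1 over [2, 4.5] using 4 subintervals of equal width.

Δs = (4.5 − 2)/4 = 0.625.
Right endpoints: 2.625, 3.25, 3.875, 4.5.
f(2.625) = 12.15625, f(3.25) = 18.875, f(3.875) = 27.15625, f(4.5) = 37.
Sum = Δs · [f(2.625) + f(3.25) + f(3.875) + f(4.5)].
Sum = 59.4921875.

59.4921875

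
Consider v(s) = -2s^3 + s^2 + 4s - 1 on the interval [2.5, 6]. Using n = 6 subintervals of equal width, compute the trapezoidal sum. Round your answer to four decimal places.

Δs = (6 − 2.5)/6 = 7/12.
v(2.5) = -16, v(37/12) = -32647/864, v(11/3) = -1930/27, v(4.25) = -119.46875, v(29/6) = -9943/54, v(65/12) = -231419/864, v(6) = -373.
T_6 = (Δs/2)·[v(s_0) + 2v(s_1) + ... + 2v(s_{5}) + v(s_6)].
Sum ≈ -510.5402.

-510.5402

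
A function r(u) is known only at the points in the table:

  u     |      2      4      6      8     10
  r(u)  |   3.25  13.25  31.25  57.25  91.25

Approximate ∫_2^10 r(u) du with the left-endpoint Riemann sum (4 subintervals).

Δu = 2.
Sum = 2·[3.25 + 13.25 + 31.25 + 57.25] = 210.

210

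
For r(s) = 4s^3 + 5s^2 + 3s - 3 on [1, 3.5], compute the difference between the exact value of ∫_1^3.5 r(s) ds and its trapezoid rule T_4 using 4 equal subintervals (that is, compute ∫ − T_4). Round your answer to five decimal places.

Exact integral: ∫_1^3.5 r(s) ds ≈ 228.2291667.
T_4 = 233.4375.
Error ≈ 228.2291667 − 233.4375 ≈ -5.20833.

-5.20833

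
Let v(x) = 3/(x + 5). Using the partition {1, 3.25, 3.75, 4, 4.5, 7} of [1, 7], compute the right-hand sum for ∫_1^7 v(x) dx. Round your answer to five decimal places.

Subinterval widths: 2.25, 0.5, 0.25, 0.5, 2.5.
Right endpoints: 3.25, 3.75, 4, 4.5, 7.
v(3.25) = 4/11, v(3.75) = 12/35, v(4) = 1/3, v(4.5) = 6/19, v(7) = 0.25.
Sum = Σ Δx_i · v(x_i).
Sum ≈ 1.85584.

1.85584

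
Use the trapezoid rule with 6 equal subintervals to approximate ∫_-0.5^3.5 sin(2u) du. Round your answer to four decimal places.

Δu = (3.5 − (-0.5))/6 = 2/3.
f(-0.5) ≈ -0.8415, f(1/6) ≈ 0.3272, f(5/6) ≈ 0.9954, f(1.5) ≈ 0.1411, f(13/6) ≈ -0.9290, f(17/6) ≈ -0.5782, f(3.5) ≈ 0.6570.
T_6 = (Δu/2)·[f(u_0) + 2f(u_1) + ... + 2f(u_{5}) + f(u_6)].
Sum ≈ -0.0905.

-0.0905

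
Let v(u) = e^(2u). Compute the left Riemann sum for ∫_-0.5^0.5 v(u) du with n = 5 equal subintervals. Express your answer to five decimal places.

Δu = (0.5 − (-0.5))/5 = 0.2.
Left endpoints: -0.5, -0.3, -0.1, 0.1, 0.3.
v(-0.5) ≈ 0.36788, v(-0.3) ≈ 0.54881, v(-0.1) ≈ 0.81873, v(0.1) ≈ 1.22140, v(0.3) ≈ 1.82212.
Sum = Δu · [v(-0.5) + v(-0.3) + v(-0.1) + v(0.1) + v(0.3)].
Sum ≈ 0.95579.

0.95579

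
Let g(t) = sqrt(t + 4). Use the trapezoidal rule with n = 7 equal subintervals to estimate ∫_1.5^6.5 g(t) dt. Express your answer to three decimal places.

Δt = (6.5 − 1.5)/7 = 5/7.
g(1.5) ≈ 2.345, g(31/14) ≈ 2.493, g(41/14) ≈ 2.632, g(51/14) ≈ 2.765, g(61/14) ≈ 2.891, g(71/14) ≈ 3.012, g(81/14) ≈ 3.128, g(6.5) ≈ 3.240.
T_7 = (Δt/2)·[g(t_0) + 2g(t_1) + ... + 2g(t_{6}) + g(t_7)].
Sum ≈ 14.081.

14.081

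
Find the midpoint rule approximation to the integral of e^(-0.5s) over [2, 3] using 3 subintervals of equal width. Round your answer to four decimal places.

Δs = (3 − 2)/3 = 1/3.
Midpoints: 13/6, 2.5, 17/6.
f(13/6) ≈ 0.3385, f(2.5) ≈ 0.2865, f(17/6) ≈ 0.2425.
Sum = Δs · [f(13/6) + f(2.5) + f(17/6)].
Sum ≈ 0.2892.

0.2892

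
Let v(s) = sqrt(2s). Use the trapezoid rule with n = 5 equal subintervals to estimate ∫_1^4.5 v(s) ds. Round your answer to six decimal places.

8.042087

Δs = (4.5 − 1)/5 = 0.7.
v(1) ≈ 1.414214, v(1.7) ≈ 1.843909, v(2.4) ≈ 2.190890, v(3.1) ≈ 2.489980, v(3.8) ≈ 2.756810, v(4.5) ≈ 3.000000.
T_5 = (Δs/2)·[v(s_0) + 2v(s_1) + ... + 2v(s_{4}) + v(s_5)].
Sum ≈ 8.042087.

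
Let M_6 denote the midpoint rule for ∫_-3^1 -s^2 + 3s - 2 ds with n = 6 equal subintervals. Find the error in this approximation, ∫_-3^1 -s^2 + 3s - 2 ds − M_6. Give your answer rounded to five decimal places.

-0.14815

Exact integral: ∫_-3^1 f(s) ds ≈ -29.3333333.
M_6 ≈ -29.1851852.
Error ≈ -29.3333333 − (-29.1851852) ≈ -0.14815.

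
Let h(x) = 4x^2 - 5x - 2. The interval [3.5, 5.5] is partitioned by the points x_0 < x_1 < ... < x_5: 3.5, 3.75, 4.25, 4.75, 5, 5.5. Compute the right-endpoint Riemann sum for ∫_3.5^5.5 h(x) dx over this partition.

Subinterval widths: 0.25, 0.5, 0.5, 0.25, 0.5.
Right endpoints: 3.75, 4.25, 4.75, 5, 5.5.
h(3.75) = 35.5, h(4.25) = 49, h(4.75) = 64.5, h(5) = 73, h(5.5) = 91.5.
Sum = Σ Δx_i · h(x_i).
Sum = 129.625.

129.625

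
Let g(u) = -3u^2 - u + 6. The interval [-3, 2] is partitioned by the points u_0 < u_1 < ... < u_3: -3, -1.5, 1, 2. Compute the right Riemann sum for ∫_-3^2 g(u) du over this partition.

Subinterval widths: 1.5, 2.5, 1.
Right endpoints: -1.5, 1, 2.
g(-1.5) = 0.75, g(1) = 2, g(2) = -8.
Sum = Σ Δu_i · g(u_i).
Sum = -1.875.

-1.875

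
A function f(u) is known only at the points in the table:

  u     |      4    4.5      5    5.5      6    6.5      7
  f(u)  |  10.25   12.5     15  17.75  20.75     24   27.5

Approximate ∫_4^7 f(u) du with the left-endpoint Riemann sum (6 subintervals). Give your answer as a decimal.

Δu = 0.5.
Sum = 0.5·[10.25 + 12.5 + 15 + 17.75 + 20.75 + 24] = 50.125.

50.125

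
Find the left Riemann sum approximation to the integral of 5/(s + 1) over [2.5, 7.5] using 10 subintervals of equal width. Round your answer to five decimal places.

Δs = (7.5 − 2.5)/10 = 0.5.
Left endpoints: 2.5, 3, 3.5, 4, 4.5, 5, 5.5, 6, 6.5, 7.
f(2.5) = 10/7, f(3) = 1.25, f(3.5) = 10/9, f(4) = 1, f(4.5) = 10/11, f(5) = 5/6, f(5.5) = 10/13, f(6) = 5/7, f(6.5) = 2/3, f(7) = 0.625.
Sum = Δs · [f(2.5) + f(3) + f(3.5) + ...].
Sum ≈ 4.65364.

4.65364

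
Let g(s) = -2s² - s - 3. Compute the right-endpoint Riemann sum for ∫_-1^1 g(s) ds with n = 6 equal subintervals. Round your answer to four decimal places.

Δs = (1 − (-1))/6 = 1/3.
Right endpoints: -2/3, -1/3, 0, 1/3, 2/3, 1.
g(-2/3) = -29/9, g(-1/3) = -26/9, g(0) = -3, g(1/3) = -32/9, g(2/3) = -41/9, g(1) = -6.
Sum = Δs · [g(-2/3) + g(-1/3) + g(0) + ...].
Sum ≈ -7.7407.

-7.7407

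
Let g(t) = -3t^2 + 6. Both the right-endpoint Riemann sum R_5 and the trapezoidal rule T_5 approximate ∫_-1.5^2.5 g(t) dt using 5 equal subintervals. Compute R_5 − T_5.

R_5 = -1.08.
T_5 = 3.72.
R_5 − T_5 = -4.8.

-4.8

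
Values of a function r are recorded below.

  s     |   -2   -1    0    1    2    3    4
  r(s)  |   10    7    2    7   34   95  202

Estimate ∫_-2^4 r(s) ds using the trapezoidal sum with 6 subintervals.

251

Δs = 1.
T_6 = (1/2)·[10 + 2·7 + 2·2 + 2·7 + 2·34 + 2·95 + 202] = 251.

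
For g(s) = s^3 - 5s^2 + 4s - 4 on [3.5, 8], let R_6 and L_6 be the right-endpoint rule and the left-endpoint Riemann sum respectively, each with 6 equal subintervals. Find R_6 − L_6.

171.28125

R_6 = 380.91796875.
L_6 = 209.63671875.
R_6 − L_6 = 171.28125.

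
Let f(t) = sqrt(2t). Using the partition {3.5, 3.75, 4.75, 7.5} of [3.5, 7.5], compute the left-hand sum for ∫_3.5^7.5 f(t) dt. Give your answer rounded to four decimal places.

Subinterval widths: 0.25, 1, 2.75.
Left endpoints: 3.5, 3.75, 4.75.
f(3.5) ≈ 2.6458, f(3.75) ≈ 2.7386, f(4.75) ≈ 3.0822.
Sum = Σ Δt_i · f(t_i).
Sum ≈ 11.8761.

11.8761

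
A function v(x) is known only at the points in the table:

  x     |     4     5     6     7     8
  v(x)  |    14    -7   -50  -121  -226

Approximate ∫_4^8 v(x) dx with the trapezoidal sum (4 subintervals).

Δx = 1.
T_4 = (1/2)·[14 + 2·(-7) + 2·(-50) + 2·(-121) + (-226)] = -284.

-284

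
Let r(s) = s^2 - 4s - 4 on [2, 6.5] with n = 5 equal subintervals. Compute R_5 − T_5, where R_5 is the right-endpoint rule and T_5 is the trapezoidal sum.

9.1125

R_5 = 4.095.
T_5 = -5.0175.
R_5 − T_5 = 9.1125.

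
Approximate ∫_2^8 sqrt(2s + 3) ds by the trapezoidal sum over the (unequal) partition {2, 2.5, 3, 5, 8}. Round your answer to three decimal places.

Subinterval widths: 0.5, 0.5, 2, 3.
f(2) ≈ 2.646, f(2.5) ≈ 2.828, f(3) ≈ 3.000, f(5) ≈ 3.606, f(8) ≈ 4.359.
On each subinterval the trapezoid contributes (Δs_i/2)·[f(s_{i-1}) + f(s_i)].
Sum ≈ 21.378.

21.378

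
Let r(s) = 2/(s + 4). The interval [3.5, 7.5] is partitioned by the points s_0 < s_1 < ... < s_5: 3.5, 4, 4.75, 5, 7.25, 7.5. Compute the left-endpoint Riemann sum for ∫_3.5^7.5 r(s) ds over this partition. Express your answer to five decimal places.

0.92242

Subinterval widths: 0.5, 0.75, 0.25, 2.25, 0.25.
Left endpoints: 3.5, 4, 4.75, 5, 7.25.
r(3.5) = 4/15, r(4) = 0.25, r(4.75) = 8/35, r(5) = 2/9, r(7.25) = 8/45.
Sum = Σ Δs_i · r(s_i).
Sum ≈ 0.92242.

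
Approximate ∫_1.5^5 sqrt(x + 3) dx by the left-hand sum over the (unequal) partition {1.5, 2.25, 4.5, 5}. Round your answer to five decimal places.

8.11569

Subinterval widths: 0.75, 2.25, 0.5.
Left endpoints: 1.5, 2.25, 4.5.
f(1.5) ≈ 2.12132, f(2.25) ≈ 2.29129, f(4.5) ≈ 2.73861.
Sum = Σ Δx_i · f(x_i).
Sum ≈ 8.11569.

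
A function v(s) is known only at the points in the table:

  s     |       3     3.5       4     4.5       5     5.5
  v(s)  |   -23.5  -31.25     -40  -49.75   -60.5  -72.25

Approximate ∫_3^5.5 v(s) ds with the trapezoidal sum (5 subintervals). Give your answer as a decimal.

Δs = 0.5.
T_5 = (0.5/2)·[(-23.5) + 2·(-31.25) + 2·(-40) + 2·(-49.75) + 2·(-60.5) + (-72.25)] = -114.6875.

-114.6875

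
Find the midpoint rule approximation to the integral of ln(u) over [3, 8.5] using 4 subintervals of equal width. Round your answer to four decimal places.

9.4114

Δu = (8.5 − 3)/4 = 1.375.
Midpoints: 3.6875, 5.0625, 6.4375, 7.8125.
f(3.6875) ≈ 1.3049, f(5.0625) ≈ 1.6219, f(6.4375) ≈ 1.8621, f(7.8125) ≈ 2.0557.
Sum = Δu · [f(3.6875) + f(5.0625) + f(6.4375) + f(7.8125)].
Sum ≈ 9.4114.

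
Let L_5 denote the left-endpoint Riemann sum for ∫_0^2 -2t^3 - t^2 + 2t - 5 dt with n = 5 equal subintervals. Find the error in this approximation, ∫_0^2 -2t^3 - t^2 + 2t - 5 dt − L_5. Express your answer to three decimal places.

-2.827

Exact integral: ∫_0^2 f(t) dt ≈ -16.66667.
L_5 = -13.84.
Error ≈ -16.66667 − (-13.84) ≈ -2.827.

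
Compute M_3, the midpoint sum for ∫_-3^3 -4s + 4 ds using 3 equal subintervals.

Δs = (3 − (-3))/3 = 2.
Midpoints: -2, 0, 2.
f(-2) = 12, f(0) = 4, f(2) = -4.
Sum = Δs · [f(-2) + f(0) + f(2)].
Sum = 24.

24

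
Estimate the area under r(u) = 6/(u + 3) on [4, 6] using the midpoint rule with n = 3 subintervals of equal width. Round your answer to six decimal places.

Δu = (6 − 4)/3 = 2/3.
Midpoints: 13/3, 5, 17/3.
r(13/3) = 9/11, r(5) = 0.75, r(17/3) = 9/13.
Sum = Δu · [r(13/3) + r(5) + r(17/3)].
Sum ≈ 1.506993.

1.506993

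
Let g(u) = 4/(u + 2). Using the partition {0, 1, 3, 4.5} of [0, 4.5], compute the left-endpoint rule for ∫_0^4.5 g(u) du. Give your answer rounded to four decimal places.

5.8667

Subinterval widths: 1, 2, 1.5.
Left endpoints: 0, 1, 3.
g(0) = 2, g(1) = 4/3, g(3) = 0.8.
Sum = Σ Δu_i · g(u_i).
Sum ≈ 5.8667.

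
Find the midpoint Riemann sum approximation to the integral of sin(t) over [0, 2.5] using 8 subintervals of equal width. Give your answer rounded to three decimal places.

Δt = (2.5 − 0)/8 = 0.3125.
Midpoints: 0.15625, 0.46875, 0.78125, 1.09375, 1.40625, 1.71875, 2.03125, 2.34375.
f(0.15625) ≈ 0.156, f(0.46875) ≈ 0.452, f(0.78125) ≈ 0.704, f(1.09375) ≈ 0.888, f(1.40625) ≈ 0.986, f(1.71875) ≈ 0.989, f(2.03125) ≈ 0.896, f(2.34375) ≈ 0.716.
Sum = Δt · [f(0.15625) + f(0.46875) + f(0.78125) + ...].
Sum ≈ 1.808.

1.808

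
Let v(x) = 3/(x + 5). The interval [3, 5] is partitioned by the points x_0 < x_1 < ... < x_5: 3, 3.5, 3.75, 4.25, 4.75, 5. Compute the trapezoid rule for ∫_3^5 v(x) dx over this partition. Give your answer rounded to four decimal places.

0.6697

Subinterval widths: 0.5, 0.25, 0.5, 0.5, 0.25.
v(3) = 0.375, v(3.5) = 6/17, v(3.75) = 12/35, v(4.25) = 12/37, v(4.75) = 4/13, v(5) = 0.3.
On each subinterval the trapezoid contributes (Δx_i/2)·[v(x_{i-1}) + v(x_i)].
Sum ≈ 0.6697.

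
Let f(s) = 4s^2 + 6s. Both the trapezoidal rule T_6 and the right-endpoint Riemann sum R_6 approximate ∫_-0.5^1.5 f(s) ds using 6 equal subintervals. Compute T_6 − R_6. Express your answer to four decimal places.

T_6 ≈ 10.814815.
R_6 ≈ 14.148148.
T_6 − R_6 ≈ -3.3333.

-3.3333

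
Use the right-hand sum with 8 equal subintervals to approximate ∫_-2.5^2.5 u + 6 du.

Δu = (2.5 − (-2.5))/8 = 0.625.
Right endpoints: -1.875, -1.25, -0.625, 0, 0.625, 1.25, 1.875, 2.5.
f(-1.875) = 4.125, f(-1.25) = 4.75, f(-0.625) = 5.375, f(0) = 6, f(0.625) = 6.625, f(1.25) = 7.25, f(1.875) = 7.875, f(2.5) = 8.5.
Sum = Δu · [f(-1.875) + f(-1.25) + f(-0.625) + ...].
Sum = 31.5625.

31.5625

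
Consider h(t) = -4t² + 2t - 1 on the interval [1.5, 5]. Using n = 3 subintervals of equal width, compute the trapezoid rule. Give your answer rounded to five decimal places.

-146.09259

Δt = (5 − 1.5)/3 = 7/6.
h(1.5) = -7, h(8/3) = -217/9, h(23/6) = -469/9, h(5) = -91.
T_3 = (Δt/2)·[h(t_0) + 2h(t_1) + 2h(t_2) + h(t_3)].
Sum ≈ -146.09259.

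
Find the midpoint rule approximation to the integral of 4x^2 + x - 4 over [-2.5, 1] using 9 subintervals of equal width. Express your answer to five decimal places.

5.36523

Δx = (1 − (-2.5))/9 = 7/18.
Midpoints: -83/36, -23/12, -55/36, -41/36, -0.75, -13/36, 1/36, 5/12, 29/36.
f(-83/36) = 2423/162, f(-23/12) = 79/9, f(-55/36) = 617/162, f(-41/36) = 4/81, f(-0.75) = -2.5, f(-13/36) = -311/81, f(1/36) = -643/162, f(5/12) = -26/9, f(29/36) = -97/162.
Sum = Δx · [f(-83/36) + f(-23/12) + f(-55/36) + ...].
Sum ≈ 5.36523.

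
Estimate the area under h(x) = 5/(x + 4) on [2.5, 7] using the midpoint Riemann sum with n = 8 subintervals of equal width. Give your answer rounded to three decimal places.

Δx = (7 − 2.5)/8 = 0.5625.
Midpoints: 2.78125, 3.34375, 3.90625, 4.46875, 5.03125, 5.59375, 6.15625, 6.71875.
h(2.78125) = 160/217, h(3.34375) = 32/47, h(3.90625) = 160/253, h(4.46875) = 160/271, h(5.03125) = 160/289, h(5.59375) = 160/307, h(6.15625) = 32/65, h(6.71875) = 160/343.
Sum = Δx · [h(2.78125) + h(3.34375) + h(3.90625) + ...].
Sum ≈ 2.629.

2.629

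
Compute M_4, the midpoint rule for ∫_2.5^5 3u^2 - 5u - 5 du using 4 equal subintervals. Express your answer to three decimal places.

Δu = (5 − 2.5)/4 = 0.625.
Midpoints: 2.8125, 3.4375, 4.0625, 4.6875.
f(2.8125) = 4.66796875, f(3.4375) = 13.26171875, f(4.0625) = 24.19921875, f(4.6875) = 37.48046875.
Sum = Δu · [f(2.8125) + f(3.4375) + f(4.0625) + f(4.6875)].
Sum ≈ 49.756.

49.756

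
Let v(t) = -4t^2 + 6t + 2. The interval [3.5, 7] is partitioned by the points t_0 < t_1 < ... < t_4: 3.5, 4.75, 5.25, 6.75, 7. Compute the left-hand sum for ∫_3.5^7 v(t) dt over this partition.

Subinterval widths: 1.25, 0.5, 1.5, 0.25.
Left endpoints: 3.5, 4.75, 5.25, 6.75.
v(3.5) = -26, v(4.75) = -59.75, v(5.25) = -76.75, v(6.75) = -139.75.
Sum = Σ Δt_i · v(t_i).
Sum = -212.4375.

-212.4375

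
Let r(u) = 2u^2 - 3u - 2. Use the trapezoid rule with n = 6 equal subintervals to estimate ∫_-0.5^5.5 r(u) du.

Δu = (5.5 − (-0.5))/6 = 1.
r(-0.5) = 0, r(0.5) = -3, r(1.5) = -2, r(2.5) = 3, r(3.5) = 12, r(4.5) = 25, r(5.5) = 42.
T_6 = (Δu/2)·[r(u_0) + 2r(u_1) + ... + 2r(u_{5}) + r(u_6)].
Sum = 56.

56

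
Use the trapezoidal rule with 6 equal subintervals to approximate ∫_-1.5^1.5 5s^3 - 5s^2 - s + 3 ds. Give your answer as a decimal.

Δs = (1.5 − (-1.5))/6 = 0.5.
f(-1.5) = -23.625, f(-1) = -6, f(-0.5) = 1.625, f(0) = 3, f(0.5) = 1.875, f(1) = 2, f(1.5) = 7.125.
T_6 = (Δs/2)·[f(s_0) + 2f(s_1) + ... + 2f(s_{5}) + f(s_6)].
Sum = -2.875.

-2.875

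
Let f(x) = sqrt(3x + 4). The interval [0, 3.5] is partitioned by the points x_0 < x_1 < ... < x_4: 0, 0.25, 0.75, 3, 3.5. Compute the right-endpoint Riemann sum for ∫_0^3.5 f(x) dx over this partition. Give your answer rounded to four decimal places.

Subinterval widths: 0.25, 0.5, 2.25, 0.5.
Right endpoints: 0.25, 0.75, 3, 3.5.
f(0.25) ≈ 2.1794, f(0.75) ≈ 2.5000, f(3) ≈ 3.6056, f(3.5) ≈ 3.8079.
Sum = Σ Δx_i · f(x_i).
Sum ≈ 11.8113.

11.8113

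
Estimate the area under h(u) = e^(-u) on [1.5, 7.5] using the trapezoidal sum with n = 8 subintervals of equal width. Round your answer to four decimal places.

Δu = (7.5 − 1.5)/8 = 0.75.
h(1.5) ≈ 0.2231, h(2.25) ≈ 0.1054, h(3) ≈ 0.0498, h(3.75) ≈ 0.0235, h(4.5) ≈ 0.0111, h(5.25) ≈ 0.0052, h(6) ≈ 0.0025, h(6.75) ≈ 0.0012, h(7.5) ≈ 0.0006.
T_8 = (Δu/2)·[h(u_0) + 2h(u_1) + ... + 2h(u_{7}) + h(u_8)].
Sum ≈ 0.2329.

0.2329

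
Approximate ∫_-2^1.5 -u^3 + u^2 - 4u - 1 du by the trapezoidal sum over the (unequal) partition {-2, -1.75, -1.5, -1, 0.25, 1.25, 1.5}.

Subinterval widths: 0.25, 0.25, 0.5, 1.25, 1, 0.25.
f(-2) = 19, f(-1.75) = 14.421875, f(-1.5) = 10.625, f(-1) = 5, f(0.25) = -1.953125, f(1.25) = -6.390625, f(1.5) = -8.125.
On each subinterval the trapezoid contributes (Δu_i/2)·[f(u_{i-1}) + f(u_i)].
Sum = 7.1328125.

7.1328125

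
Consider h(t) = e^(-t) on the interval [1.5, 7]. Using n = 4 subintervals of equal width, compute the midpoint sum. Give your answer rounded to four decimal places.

Δt = (7 − 1.5)/4 = 1.375.
Midpoints: 2.1875, 3.5625, 4.9375, 6.3125.
h(2.1875) ≈ 0.1122, h(3.5625) ≈ 0.0284, h(4.9375) ≈ 0.0072, h(6.3125) ≈ 0.0018.
Sum = Δt · [h(2.1875) + h(3.5625) + h(4.9375) + h(6.3125)].
Sum ≈ 0.2056.

0.2056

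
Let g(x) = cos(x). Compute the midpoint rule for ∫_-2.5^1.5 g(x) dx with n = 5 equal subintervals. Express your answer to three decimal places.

Δx = (1.5 − (-2.5))/5 = 0.8.
Midpoints: -2.1, -1.3, -0.5, 0.3, 1.1.
g(-2.1) ≈ -0.505, g(-1.3) ≈ 0.267, g(-0.5) ≈ 0.878, g(0.3) ≈ 0.955, g(1.1) ≈ 0.454.
Sum = Δx · [g(-2.1) + g(-1.3) + g(-0.5) + g(0.3) + g(1.1)].
Sum ≈ 1.639.

1.639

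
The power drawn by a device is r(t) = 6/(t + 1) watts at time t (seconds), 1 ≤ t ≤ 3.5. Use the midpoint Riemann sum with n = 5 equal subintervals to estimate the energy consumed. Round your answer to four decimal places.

Δt = (3.5 − 1)/5 = 0.5.
Midpoints: 1.25, 1.75, 2.25, 2.75, 3.25.
r(1.25) = 8/3, r(1.75) = 24/11, r(2.25) = 24/13, r(2.75) = 1.6, r(3.25) = 24/17.
Sum = Δt · [r(1.25) + r(1.75) + r(2.25) + r(2.75) + r(3.25)].
Sum ≈ 4.8532.

4.8532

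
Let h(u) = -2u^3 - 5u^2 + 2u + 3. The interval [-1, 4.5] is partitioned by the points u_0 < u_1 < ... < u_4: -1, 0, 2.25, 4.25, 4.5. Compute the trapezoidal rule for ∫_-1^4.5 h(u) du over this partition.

Subinterval widths: 1, 2.25, 2, 0.25.
h(-1) = -2, h(0) = 3, h(2.25) = -40.59375, h(4.25) = -232.34375, h(4.5) = -271.5.
On each subinterval the trapezoid contributes (Δu_i/2)·[h(u_{i-1}) + h(u_i)].
Sum = -377.7109375.

-377.7109375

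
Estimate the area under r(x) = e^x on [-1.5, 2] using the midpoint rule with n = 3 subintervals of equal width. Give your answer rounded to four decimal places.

Δx = (2 − (-1.5))/3 = 7/6.
Midpoints: -11/12, 0.25, 17/12.
r(-11/12) ≈ 0.3998, r(0.25) ≈ 1.2840, r(17/12) ≈ 4.1234.
Sum = Δx · [r(-11/12) + r(0.25) + r(17/12)].
Sum ≈ 6.7751.

6.7751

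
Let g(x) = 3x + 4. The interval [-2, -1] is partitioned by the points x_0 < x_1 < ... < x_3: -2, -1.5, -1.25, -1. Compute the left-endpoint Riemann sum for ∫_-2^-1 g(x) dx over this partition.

Subinterval widths: 0.5, 0.25, 0.25.
Left endpoints: -2, -1.5, -1.25.
g(-2) = -2, g(-1.5) = -0.5, g(-1.25) = 0.25.
Sum = Σ Δx_i · g(x_i).
Sum = -1.0625.

-1.0625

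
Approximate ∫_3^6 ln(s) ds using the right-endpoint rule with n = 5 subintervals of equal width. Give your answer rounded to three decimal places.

Δs = (6 − 3)/5 = 0.6.
Right endpoints: 3.6, 4.2, 4.8, 5.4, 6.
f(3.6) ≈ 1.281, f(4.2) ≈ 1.435, f(4.8) ≈ 1.569, f(5.4) ≈ 1.686, f(6) ≈ 1.792.
Sum = Δs · [f(3.6) + f(4.2) + f(4.8) + f(5.4) + f(6)].
Sum ≈ 4.658.

4.658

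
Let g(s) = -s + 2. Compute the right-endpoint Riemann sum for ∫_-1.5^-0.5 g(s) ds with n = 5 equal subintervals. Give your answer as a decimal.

Δs = (-0.5 − (-1.5))/5 = 0.2.
Right endpoints: -1.3, -1.1, -0.9, -0.7, -0.5.
g(-1.3) = 3.3, g(-1.1) = 3.1, g(-0.9) = 2.9, g(-0.7) = 2.7, g(-0.5) = 2.5.
Sum = Δs · [g(-1.3) + g(-1.1) + g(-0.9) + g(-0.7) + g(-0.5)].
Sum = 2.9.

2.9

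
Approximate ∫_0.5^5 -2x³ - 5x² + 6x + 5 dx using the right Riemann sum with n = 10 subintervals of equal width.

-505.0715625

Δx = (5 − 0.5)/10 = 0.45.
Right endpoints: 0.95, 1.4, 1.85, 2.3, 2.75, 3.2, 3.65, 4.1, 4.55, 5.
f(0.95) = 4.47275, f(1.4) = -1.888, f(1.85) = -13.67575, f(2.3) = -31.984, f(2.75) = -57.90625, f(3.2) = -92.536, f(3.65) = -136.96675, f(4.1) = -192.292, f(4.55) = -259.60525, f(5) = -340.
Sum = Δx · [f(0.95) + f(1.4) + f(1.85) + ...].
Sum = -505.0715625.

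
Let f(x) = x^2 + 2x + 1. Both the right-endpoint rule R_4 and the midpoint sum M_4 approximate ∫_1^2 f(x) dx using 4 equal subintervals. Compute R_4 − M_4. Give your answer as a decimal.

0.640625

R_4 = 6.96875.
M_4 = 6.328125.
R_4 − M_4 = 0.640625.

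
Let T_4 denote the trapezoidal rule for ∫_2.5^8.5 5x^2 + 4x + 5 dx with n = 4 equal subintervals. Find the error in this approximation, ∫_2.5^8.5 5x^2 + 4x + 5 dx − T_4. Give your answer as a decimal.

Exact integral: ∫_2.5^8.5 f(x) dx = 1159.5.
T_4 = 1170.75.
Error = 1159.5 − 1170.75 = -11.25.

-11.25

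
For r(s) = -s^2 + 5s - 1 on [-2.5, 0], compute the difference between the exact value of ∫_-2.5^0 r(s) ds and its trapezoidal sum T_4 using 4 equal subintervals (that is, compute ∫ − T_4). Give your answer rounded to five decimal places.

Exact integral: ∫_-2.5^0 r(s) ds ≈ -23.3333333.
T_4 = -23.49609375.
Error ≈ -23.3333333 − (-23.49609375) ≈ 0.16276.

0.16276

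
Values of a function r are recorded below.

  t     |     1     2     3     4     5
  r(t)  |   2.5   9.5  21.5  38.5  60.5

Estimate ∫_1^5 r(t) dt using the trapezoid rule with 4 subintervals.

Δt = 1.
T_4 = (1/2)·[2.5 + 2·9.5 + 2·21.5 + 2·38.5 + 60.5] = 101.

101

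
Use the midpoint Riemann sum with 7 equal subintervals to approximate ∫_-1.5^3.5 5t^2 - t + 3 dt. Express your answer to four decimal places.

Δt = (3.5 − (-1.5))/7 = 5/7.
Midpoints: -8/7, -3/7, 2/7, 1, 12/7, 17/7, 22/7.
f(-8/7) = 523/49, f(-3/7) = 213/49, f(2/7) = 153/49, f(1) = 7, f(12/7) = 783/49, f(17/7) = 1473/49, f(22/7) = 2413/49.
Sum = Δt · [f(-8/7) + f(-3/7) + f(2/7) + ...].
Sum ≈ 86.0204.

86.0204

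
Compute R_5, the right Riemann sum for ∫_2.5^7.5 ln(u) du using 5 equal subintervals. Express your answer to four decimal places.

Δu = (7.5 − 2.5)/5 = 1.
Right endpoints: 3.5, 4.5, 5.5, 6.5, 7.5.
f(3.5) ≈ 1.2528, f(4.5) ≈ 1.5041, f(5.5) ≈ 1.7047, f(6.5) ≈ 1.8718, f(7.5) ≈ 2.0149.
Sum = Δu · [f(3.5) + f(4.5) + f(5.5) + f(6.5) + f(7.5)].
Sum ≈ 8.3483.

8.3483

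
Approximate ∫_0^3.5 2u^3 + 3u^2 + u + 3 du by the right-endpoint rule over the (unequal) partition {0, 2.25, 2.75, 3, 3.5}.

218.5078125

Subinterval widths: 2.25, 0.5, 0.25, 0.5.
Right endpoints: 2.25, 2.75, 3, 3.5.
f(2.25) = 43.21875, f(2.75) = 70.03125, f(3) = 87, f(3.5) = 129.
Sum = Σ Δu_i · f(u_i).
Sum = 218.5078125.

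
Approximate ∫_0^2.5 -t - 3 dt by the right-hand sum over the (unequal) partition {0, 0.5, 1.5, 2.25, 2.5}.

Subinterval widths: 0.5, 1, 0.75, 0.25.
Right endpoints: 0.5, 1.5, 2.25, 2.5.
f(0.5) = -3.5, f(1.5) = -4.5, f(2.25) = -5.25, f(2.5) = -5.5.
Sum = Σ Δt_i · f(t_i).
Sum = -11.5625.

-11.5625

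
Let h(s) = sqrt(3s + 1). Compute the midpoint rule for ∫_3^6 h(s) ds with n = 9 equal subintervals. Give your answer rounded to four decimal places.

11.3776

Δs = (6 − 3)/9 = 1/3.
Midpoints: 19/6, 3.5, 23/6, 25/6, 4.5, 29/6, 31/6, 5.5, 35/6.
h(19/6) ≈ 3.2404, h(3.5) ≈ 3.3912, h(23/6) ≈ 3.5355, h(25/6) ≈ 3.6742, h(4.5) ≈ 3.8079, h(29/6) ≈ 3.9370, h(31/6) ≈ 4.0620, h(5.5) ≈ 4.1833, h(35/6) ≈ 4.3012.
Sum = Δs · [h(19/6) + h(3.5) + h(23/6) + ...].
Sum ≈ 11.3776.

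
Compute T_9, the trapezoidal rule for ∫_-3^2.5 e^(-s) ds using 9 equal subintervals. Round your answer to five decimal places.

20.62215

Δs = (2.5 − (-3))/9 = 11/18.
f(-3) ≈ 20.08554, f(-43/18) ≈ 10.90137, f(-16/9) ≈ 5.91669, f(-7/6) ≈ 3.21127, f(-5/9) ≈ 1.74291, f(1/18) ≈ 0.94596, f(2/3) ≈ 0.51342, f(23/18) ≈ 0.27866, f(17/9) ≈ 0.15124, f(2.5) ≈ 0.08208.
T_9 = (Δs/2)·[f(s_0) + 2f(s_1) + ... + 2f(s_{8}) + f(s_9)].
Sum ≈ 20.62215.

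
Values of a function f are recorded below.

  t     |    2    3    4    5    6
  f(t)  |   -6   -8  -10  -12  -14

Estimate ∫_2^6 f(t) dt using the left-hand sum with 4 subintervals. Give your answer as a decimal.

-36

Δt = 1.
Sum = 1·[(-6) + (-8) + (-10) + (-12)] = -36.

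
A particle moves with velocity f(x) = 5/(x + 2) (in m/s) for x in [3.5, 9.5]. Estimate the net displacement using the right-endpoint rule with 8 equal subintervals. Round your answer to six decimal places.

3.516091

Δx = (9.5 − 3.5)/8 = 0.75.
Right endpoints: 4.25, 5, 5.75, 6.5, 7.25, 8, 8.75, 9.5.
f(4.25) = 0.8, f(5) = 5/7, f(5.75) = 20/31, f(6.5) = 10/17, f(7.25) = 20/37, f(8) = 0.5, f(8.75) = 20/43, f(9.5) = 10/23.
Sum = Δx · [f(4.25) + f(5) + f(5.75) + ...].
Sum ≈ 3.516091.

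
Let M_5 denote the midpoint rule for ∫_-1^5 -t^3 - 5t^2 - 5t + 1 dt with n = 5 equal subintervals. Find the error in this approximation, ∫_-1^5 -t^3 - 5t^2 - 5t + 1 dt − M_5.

Exact integral: ∫_-1^5 f(t) dt = -420.
M_5 = -412.08.
Error = -420 − (-412.08) = -7.92.

-7.92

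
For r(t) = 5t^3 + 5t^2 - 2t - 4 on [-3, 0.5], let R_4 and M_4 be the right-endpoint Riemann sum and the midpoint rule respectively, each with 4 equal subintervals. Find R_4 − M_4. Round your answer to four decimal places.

R_4 ≈ -30.221680.
M_4 ≈ -58.143066.
R_4 − M_4 ≈ 27.9214.

27.9214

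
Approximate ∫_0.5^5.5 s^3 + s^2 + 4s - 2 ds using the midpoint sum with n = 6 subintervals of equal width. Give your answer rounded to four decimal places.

331.2731

Δs = (5.5 − 0.5)/6 = 5/6.
Midpoints: 11/12, 1.75, 31/12, 41/12, 4.25, 61/12.
f(11/12) = 5663/1728, f(1.75) = 13.421875, f(31/12) = 55723/1728, f(41/12) = 109253/1728, f(4.25) = 109.828125, f(61/12) = 303313/1728.
Sum = Δs · [f(11/12) + f(1.75) + f(31/12) + ...].
Sum ≈ 331.2731.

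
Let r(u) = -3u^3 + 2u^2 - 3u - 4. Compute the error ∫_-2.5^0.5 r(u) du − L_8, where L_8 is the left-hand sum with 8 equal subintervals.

-13.5703125

Exact integral: ∫_-2.5^0.5 r(u) du = 36.75.
L_8 = 50.3203125.
Error = 36.75 − 50.3203125 = -13.5703125.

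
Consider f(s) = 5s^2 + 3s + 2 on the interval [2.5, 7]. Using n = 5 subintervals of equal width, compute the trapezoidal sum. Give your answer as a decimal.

621.7875

Δs = (7 − 2.5)/5 = 0.9.
f(2.5) = 40.75, f(3.4) = 70, f(4.3) = 107.35, f(5.2) = 152.8, f(6.1) = 206.35, f(7) = 268.
T_5 = (Δs/2)·[f(s_0) + 2f(s_1) + ... + 2f(s_{4}) + f(s_5)].
Sum = 621.7875.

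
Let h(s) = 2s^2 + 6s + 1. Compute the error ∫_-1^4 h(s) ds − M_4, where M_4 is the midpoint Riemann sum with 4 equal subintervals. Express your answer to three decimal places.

1.302

Exact integral: ∫_-1^4 h(s) ds ≈ 93.33333.
M_4 = 92.03125.
Error ≈ 93.33333 − 92.03125 ≈ 1.302.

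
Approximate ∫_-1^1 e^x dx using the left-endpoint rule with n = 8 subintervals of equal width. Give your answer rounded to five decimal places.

Δx = (1 − (-1))/8 = 0.25.
Left endpoints: -1, -0.75, -0.5, -0.25, 0, 0.25, 0.5, 0.75.
f(-1) ≈ 0.36788, f(-0.75) ≈ 0.47237, f(-0.5) ≈ 0.60653, f(-0.25) ≈ 0.77880, f(0) ≈ 1.00000, f(0.25) ≈ 1.28403, f(0.5) ≈ 1.64872, f(0.75) ≈ 2.11700.
Sum = Δx · [f(-1) + f(-0.75) + f(-0.5) + ...].
Sum ≈ 2.06883.

2.06883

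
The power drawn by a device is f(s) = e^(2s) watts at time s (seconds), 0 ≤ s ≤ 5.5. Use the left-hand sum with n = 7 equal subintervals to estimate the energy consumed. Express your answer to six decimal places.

12335.895962

Δs = (5.5 − 0)/7 = 11/14.
Left endpoints: 0, 11/14, 11/7, 33/14, 22/7, 55/14, 33/7.
f(0) ≈ 1.000000, f(11/14) ≈ 4.813520, f(11/7) ≈ 23.169972, f(33/14) ≈ 111.529119, f(22/7) ≈ 536.847616, f(55/14) ≈ 2584.126599, f(33/7) ≈ 12438.744398.
Sum = Δs · [f(0) + f(11/14) + f(11/7) + ...].
Sum ≈ 12335.895962.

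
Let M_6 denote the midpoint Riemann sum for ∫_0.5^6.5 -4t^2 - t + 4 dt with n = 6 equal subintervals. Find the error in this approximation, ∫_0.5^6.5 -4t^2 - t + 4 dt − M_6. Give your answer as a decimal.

Exact integral: ∫_0.5^6.5 f(t) dt = -363.
M_6 = -361.
Error = -363 − (-361) = -2.

-2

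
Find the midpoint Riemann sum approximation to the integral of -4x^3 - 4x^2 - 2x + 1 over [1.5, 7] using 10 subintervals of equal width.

-2882.3953125

Δx = (7 − 1.5)/10 = 0.55.
Midpoints: 1.775, 2.325, 2.875, 3.425, 3.975, 4.525, 5.075, 5.625, 6.175, 6.725.
f(1.775) = -37.5219375, f(2.325) = -75.5448125, f(2.875) = -132.8671875, f(3.425) = -213.4820625, f(3.975) = -321.3824375, f(4.525) = -460.5613125, f(5.075) = -635.0116875, f(5.625) = -848.7265625, f(6.175) = -1105.6989375, f(6.725) = -1409.9218125.
Sum = Δx · [f(1.775) + f(2.325) + f(2.875) + ...].
Sum = -2882.3953125.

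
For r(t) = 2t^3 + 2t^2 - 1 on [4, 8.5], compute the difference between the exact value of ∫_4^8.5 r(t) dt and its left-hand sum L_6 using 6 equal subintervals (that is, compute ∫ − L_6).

Exact integral: ∫_4^8.5 r(t) dt = 2844.28125.
L_6 = 2406.1640625.
Error = 2844.28125 − 2406.1640625 = 438.1171875.

438.1171875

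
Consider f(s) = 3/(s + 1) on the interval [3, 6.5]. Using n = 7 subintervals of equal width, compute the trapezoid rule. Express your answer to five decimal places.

1.88862

Δs = (6.5 − 3)/7 = 0.5.
f(3) = 0.75, f(3.5) = 2/3, f(4) = 0.6, f(4.5) = 6/11, f(5) = 0.5, f(5.5) = 6/13, f(6) = 3/7, f(6.5) = 0.4.
T_7 = (Δs/2)·[f(s_0) + 2f(s_1) + ... + 2f(s_{6}) + f(s_7)].
Sum ≈ 1.88862.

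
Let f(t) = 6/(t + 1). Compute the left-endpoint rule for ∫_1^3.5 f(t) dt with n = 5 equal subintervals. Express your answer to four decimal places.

5.3071

Δt = (3.5 − 1)/5 = 0.5.
Left endpoints: 1, 1.5, 2, 2.5, 3.
f(1) = 3, f(1.5) = 2.4, f(2) = 2, f(2.5) = 12/7, f(3) = 1.5.
Sum = Δt · [f(1) + f(1.5) + f(2) + f(2.5) + f(3)].
Sum ≈ 5.3071.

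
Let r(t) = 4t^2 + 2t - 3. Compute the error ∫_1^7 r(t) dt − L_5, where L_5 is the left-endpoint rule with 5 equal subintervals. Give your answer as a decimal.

Exact integral: ∫_1^7 r(t) dt = 486.
L_5 = 369.36.
Error = 486 − 369.36 = 116.64.

116.64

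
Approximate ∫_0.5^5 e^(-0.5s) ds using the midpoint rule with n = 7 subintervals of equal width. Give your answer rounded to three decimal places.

1.387

Δs = (5 − 0.5)/7 = 9/14.
Midpoints: 23/28, 41/28, 59/28, 2.75, 95/28, 113/28, 131/28.
f(23/28) ≈ 0.663, f(41/28) ≈ 0.481, f(59/28) ≈ 0.349, f(2.75) ≈ 0.253, f(95/28) ≈ 0.183, f(113/28) ≈ 0.133, f(131/28) ≈ 0.096.
Sum = Δs · [f(23/28) + f(41/28) + f(59/28) + ...].
Sum ≈ 1.387.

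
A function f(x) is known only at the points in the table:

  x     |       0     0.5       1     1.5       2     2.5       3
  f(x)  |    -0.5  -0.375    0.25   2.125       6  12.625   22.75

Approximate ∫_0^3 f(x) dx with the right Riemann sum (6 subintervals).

Δx = 0.5.
Sum = 0.5·[(-0.375) + 0.25 + 2.125 + 6 + 12.625 + 22.75] = 21.6875.

21.6875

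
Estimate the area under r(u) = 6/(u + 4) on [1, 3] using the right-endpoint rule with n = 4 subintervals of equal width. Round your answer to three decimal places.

1.936

Δu = (3 − 1)/4 = 0.5.
Right endpoints: 1.5, 2, 2.5, 3.
r(1.5) = 12/11, r(2) = 1, r(2.5) = 12/13, r(3) = 6/7.
Sum = Δu · [r(1.5) + r(2) + r(2.5) + r(3)].
Sum ≈ 1.936.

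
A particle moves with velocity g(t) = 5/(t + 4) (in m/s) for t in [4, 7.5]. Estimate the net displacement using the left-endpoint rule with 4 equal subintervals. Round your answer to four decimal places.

1.9003

Δt = (7.5 − 4)/4 = 0.875.
Left endpoints: 4, 4.875, 5.75, 6.625.
g(4) = 0.625, g(4.875) = 40/71, g(5.75) = 20/39, g(6.625) = 8/17.
Sum = Δt · [g(4) + g(4.875) + g(5.75) + g(6.625)].
Sum ≈ 1.9003.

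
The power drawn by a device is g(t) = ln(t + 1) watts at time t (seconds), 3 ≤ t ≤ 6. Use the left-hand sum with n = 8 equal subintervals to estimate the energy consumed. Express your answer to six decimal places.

Δt = (6 − 3)/8 = 0.375.
Left endpoints: 3, 3.375, 3.75, 4.125, 4.5, 4.875, 5.25, 5.625.
g(3) ≈ 1.386294, g(3.375) ≈ 1.475907, g(3.75) ≈ 1.558145, g(4.125) ≈ 1.634131, g(4.5) ≈ 1.704748, g(4.875) ≈ 1.770706, g(5.25) ≈ 1.832581, g(5.625) ≈ 1.890850.
Sum = Δt · [g(3) + g(3.375) + g(3.75) + ...].
Sum ≈ 4.970011.

4.970011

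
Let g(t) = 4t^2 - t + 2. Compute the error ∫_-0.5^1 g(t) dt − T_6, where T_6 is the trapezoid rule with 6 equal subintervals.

Exact integral: ∫_-0.5^1 g(t) dt = 4.125.
T_6 = 4.1875.
Error = 4.125 − 4.1875 = -0.0625.

-0.0625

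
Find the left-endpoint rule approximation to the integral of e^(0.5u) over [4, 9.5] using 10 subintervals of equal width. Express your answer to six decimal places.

Δu = (9.5 − 4)/10 = 0.55.
Left endpoints: 4, 4.55, 5.1, 5.65, 6.2, 6.75, 7.3, 7.85, 8.4, 8.95.
f(4) ≈ 7.389056, f(4.55) ≈ 9.727919, f(5.1) ≈ 12.807104, f(5.65) ≈ 16.860945, f(6.2) ≈ 22.197951, f(6.75) ≈ 29.224284, f(7.3) ≈ 38.474666, f(7.85) ≈ 50.653078, f(8.4) ≈ 66.686331, f(8.95) ≈ 87.794600.
Sum = Δu · [f(4) + f(4.55) + f(5.1) + ...].
Sum ≈ 187.998764.

187.998764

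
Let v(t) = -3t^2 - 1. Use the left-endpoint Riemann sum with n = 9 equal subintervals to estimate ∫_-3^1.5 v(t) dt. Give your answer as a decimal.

-40.5

Δt = (1.5 − (-3))/9 = 0.5.
Left endpoints: -3, -2.5, -2, -1.5, -1, -0.5, 0, 0.5, 1.
v(-3) = -28, v(-2.5) = -19.75, v(-2) = -13, v(-1.5) = -7.75, v(-1) = -4, v(-0.5) = -1.75, v(0) = -1, v(0.5) = -1.75, v(1) = -4.
Sum = Δt · [v(-3) + v(-2.5) + v(-2) + ...].
Sum = -40.5.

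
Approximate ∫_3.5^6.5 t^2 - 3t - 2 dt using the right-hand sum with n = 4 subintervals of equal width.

34.40625

Δt = (6.5 − 3.5)/4 = 0.75.
Right endpoints: 4.25, 5, 5.75, 6.5.
f(4.25) = 3.3125, f(5) = 8, f(5.75) = 13.8125, f(6.5) = 20.75.
Sum = Δt · [f(4.25) + f(5) + f(5.75) + f(6.5)].
Sum = 34.40625.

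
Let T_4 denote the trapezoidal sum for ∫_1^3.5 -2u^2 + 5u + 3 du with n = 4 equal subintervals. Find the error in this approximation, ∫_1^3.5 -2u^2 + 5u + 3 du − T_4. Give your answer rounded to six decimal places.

0.325521

Exact integral: ∫_1^3.5 f(u) du ≈ 7.70833333.
T_4 = 7.3828125.
Error ≈ 7.70833333 − 7.3828125 ≈ 0.325521.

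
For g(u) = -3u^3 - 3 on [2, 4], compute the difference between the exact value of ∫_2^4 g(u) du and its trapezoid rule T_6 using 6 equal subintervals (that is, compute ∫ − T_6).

Exact integral: ∫_2^4 g(u) du = -186.
T_6 = -187.
Error = -186 − (-187) = 1.

1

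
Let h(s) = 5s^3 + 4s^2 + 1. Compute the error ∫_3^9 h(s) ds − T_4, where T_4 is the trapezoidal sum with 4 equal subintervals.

-211.5

Exact integral: ∫_3^9 h(s) ds = 9042.
T_4 = 9253.5.
Error = 9042 − 9253.5 = -211.5.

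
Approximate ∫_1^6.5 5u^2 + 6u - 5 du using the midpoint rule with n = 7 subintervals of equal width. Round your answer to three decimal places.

550.877

Δu = (6.5 − 1)/7 = 11/14.
Midpoints: 39/28, 61/28, 83/28, 3.75, 127/28, 149/28, 171/28.
f(39/28) = 10237/784, f(61/28) = 24933/784, f(83/28) = 44469/784, f(3.75) = 87.8125, f(127/28) = 98061/784, f(149/28) = 132117/784, f(171/28) = 171013/784.
Sum = Δu · [f(39/28) + f(61/28) + f(83/28) + ...].
Sum ≈ 550.877.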